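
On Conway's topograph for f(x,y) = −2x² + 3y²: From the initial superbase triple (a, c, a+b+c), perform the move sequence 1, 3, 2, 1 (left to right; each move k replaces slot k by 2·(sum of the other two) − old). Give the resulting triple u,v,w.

start (-2,3,1) = (f(1,0),f(0,1),f(1,1))
replace slot 1: 2·(3+1) − (-2) = 10 → (10,3,1)
replace slot 3: 2·(10+3) − 1 = 25 → (10,3,25)
replace slot 2: 2·(10+25) − 3 = 67 → (10,67,25)
replace slot 1: 2·(67+25) − 10 = 174 → (174,67,25)

174,67,25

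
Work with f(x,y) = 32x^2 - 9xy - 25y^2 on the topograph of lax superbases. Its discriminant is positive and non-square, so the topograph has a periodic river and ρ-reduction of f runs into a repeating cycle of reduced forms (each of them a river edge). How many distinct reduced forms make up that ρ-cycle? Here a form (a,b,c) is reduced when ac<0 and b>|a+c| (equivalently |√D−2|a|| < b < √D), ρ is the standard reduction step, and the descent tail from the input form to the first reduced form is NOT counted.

D = 3281, ⌊√D⌋ = 57
descent: ρ → (-25,9,32)  [lands on river]
river: ρ → (32,55,-2)
river: ρ → (-2,57,4)
river: ρ → (4,55,-16)
river: ρ → (-16,41,25)
river: ρ → (25,9,-32)
river: ρ → (-32,55,2)
river: ρ → (2,57,-4)
river: ρ → (-4,55,16)
river: ρ → (16,41,-25)
ρ-cycle length = 10 (tail of 1 descent step not counted)

10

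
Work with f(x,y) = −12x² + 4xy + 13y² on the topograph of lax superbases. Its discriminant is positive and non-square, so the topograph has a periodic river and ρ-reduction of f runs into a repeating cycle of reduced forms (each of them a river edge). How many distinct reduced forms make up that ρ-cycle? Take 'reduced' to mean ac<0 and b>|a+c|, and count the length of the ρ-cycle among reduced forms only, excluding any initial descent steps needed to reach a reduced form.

D = 640, ⌊√D⌋ = 25
river: ρ → (13,22,-3)
river: ρ → (-3,20,20)
river: ρ → (20,20,-3)
river: ρ → (-3,22,13)
river: ρ → (13,4,-12)
river: ρ → (-12,20,5)
river: ρ → (5,20,-12)
river: ρ → (-12,4,13)
ρ-cycle length = 8 (tail of 0 descent steps not counted)

8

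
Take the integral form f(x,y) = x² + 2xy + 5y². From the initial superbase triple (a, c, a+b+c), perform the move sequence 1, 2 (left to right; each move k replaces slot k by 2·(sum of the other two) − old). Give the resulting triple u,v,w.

start (1,5,8) = (f(1,0),f(0,1),f(1,1))
replace slot 1: 2·(5+8) − 1 = 25 → (25,5,8)
replace slot 2: 2·(25+8) − 5 = 61 → (25,61,8)

25,61,8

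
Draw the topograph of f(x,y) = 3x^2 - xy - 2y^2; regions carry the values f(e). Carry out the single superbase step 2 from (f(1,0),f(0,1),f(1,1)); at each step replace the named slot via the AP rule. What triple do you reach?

start (3,-2,0) = (f(1,0),f(0,1),f(1,1))
replace slot 2: 2·(3+0) − (-2) = 8 → (3,8,0)

3,8,0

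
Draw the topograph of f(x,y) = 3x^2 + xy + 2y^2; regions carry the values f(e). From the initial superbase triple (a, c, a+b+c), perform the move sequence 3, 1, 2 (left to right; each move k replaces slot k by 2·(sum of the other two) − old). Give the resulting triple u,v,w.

start (3,2,6) = (f(1,0),f(0,1),f(1,1))
replace slot 3: 2·(3+2) − 6 = 4 → (3,2,4)
replace slot 1: 2·(2+4) − 3 = 9 → (9,2,4)
replace slot 2: 2·(9+4) − 2 = 24 → (9,24,4)

9,24,4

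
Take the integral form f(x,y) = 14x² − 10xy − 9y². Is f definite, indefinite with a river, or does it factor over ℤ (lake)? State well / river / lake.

D = b²−4ac = (-10)² − 4·14·(-9) = 604
D > 0 non-square ⇒ indefinite ⇒ periodic river

river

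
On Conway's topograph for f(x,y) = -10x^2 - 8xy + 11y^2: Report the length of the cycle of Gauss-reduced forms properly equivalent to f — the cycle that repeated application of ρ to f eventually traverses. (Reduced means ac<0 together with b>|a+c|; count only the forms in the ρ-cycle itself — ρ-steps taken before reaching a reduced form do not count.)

D = 504, ⌊√D⌋ = 22
descent: ρ → (11,8,-10)  [lands on river]
river: ρ → (-10,12,9)
river: ρ → (9,6,-13)
river: ρ → (-13,20,2)
river: ρ → (2,20,-13)
river: ρ → (-13,6,9)
river: ρ → (9,12,-10)
river: ρ → (-10,8,11)
river: ρ → (11,14,-7)
river: ρ → (-7,14,11)
ρ-cycle length = 10 (tail of 1 descent step not counted)

10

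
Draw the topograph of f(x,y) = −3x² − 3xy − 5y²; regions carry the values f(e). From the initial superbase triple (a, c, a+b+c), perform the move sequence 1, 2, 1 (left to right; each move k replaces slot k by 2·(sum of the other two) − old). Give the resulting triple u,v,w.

start (-3,-5,-11) = (f(1,0),f(0,1),f(1,1))
replace slot 1: 2·((-5)+(-11)) − (-3) = -29 → (-29,-5,-11)
replace slot 2: 2·((-29)+(-11)) − (-5) = -75 → (-29,-75,-11)
replace slot 1: 2·((-75)+(-11)) − (-29) = -143 → (-143,-75,-11)

-143,-75,-11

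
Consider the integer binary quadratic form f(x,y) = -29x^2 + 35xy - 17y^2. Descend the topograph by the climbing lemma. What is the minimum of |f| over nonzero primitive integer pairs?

translate: b→23 (≡-35 mod 58), so (29,-35,17)→(29,23,11)
flip: (29,23,11)→(11,-23,29)
translate: b→-1 (≡-23 mod 22), so (11,-23,29)→(11,-1,17)
reduced (well bottom): (11,-1,17) with a≤c, −a<b≤a
well minimum |f| = |-11| = 11 (negative-definite)

11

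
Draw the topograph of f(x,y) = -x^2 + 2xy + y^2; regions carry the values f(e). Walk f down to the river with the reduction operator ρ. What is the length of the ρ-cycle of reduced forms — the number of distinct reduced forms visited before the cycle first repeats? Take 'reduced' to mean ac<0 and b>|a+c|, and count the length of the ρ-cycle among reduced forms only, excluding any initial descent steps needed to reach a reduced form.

D = 8, ⌊√D⌋ = 2
river: ρ → (1,2,-1)
river: ρ → (-1,2,1)
ρ-cycle length = 2 (tail of 0 descent steps not counted)

2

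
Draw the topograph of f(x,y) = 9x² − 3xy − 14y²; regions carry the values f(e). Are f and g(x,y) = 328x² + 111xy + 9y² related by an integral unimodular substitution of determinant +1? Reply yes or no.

D₁ = 513, D₂ = 513
river cycle of f (length 16): (9, 15, -8), (-8, 17, 7), (7, 11, -14), (-14, 17, 4), (4, 15, -18), (-18, 21, 1), (1, 21, -18), (-18, 15, 4), (4, 17, -14), (-14, 11, 7), … (6 more)
river cycle of g (length 16): (9, 15, -8), (-8, 17, 7), (7, 11, -14), (-14, 17, 4), (4, 15, -18), (-18, 21, 1), (1, 21, -18), (-18, 15, 4), (4, 17, -14), (-14, 11, 7), … (6 more)
cycles coincide ⇒ equivalent

yes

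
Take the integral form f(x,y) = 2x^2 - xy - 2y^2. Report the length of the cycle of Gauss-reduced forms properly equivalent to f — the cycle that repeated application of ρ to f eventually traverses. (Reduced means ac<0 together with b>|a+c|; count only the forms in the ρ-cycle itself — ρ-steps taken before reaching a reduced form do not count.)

D = 17, ⌊√D⌋ = 4
descent: ρ → (-2,1,2)  [lands on river]
river: ρ → (2,3,-1)
river: ρ → (-1,3,2)
river: ρ → (2,1,-2)
river: ρ → (-2,3,1)
river: ρ → (1,3,-2)
ρ-cycle length = 6 (tail of 1 descent step not counted)

6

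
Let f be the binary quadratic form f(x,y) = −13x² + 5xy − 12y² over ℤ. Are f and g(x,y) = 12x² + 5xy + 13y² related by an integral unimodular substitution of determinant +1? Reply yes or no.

D₁ = -599, D₂ = -599
f is negative-definite; reduce −f:
−f: flip: (13,-5,12)→(12,5,13)
−f: reduced (well bottom): (12,5,13) with a≤c, −a<b≤a
flip sign back: reduced form of f is (-12,-5,-13)
g: reduced (well bottom): (12,5,13) with a≤c, −a<b≤a
reduced forms (-12, -5, -13) vs (12, 5, 13) ⇒ inequivalent

no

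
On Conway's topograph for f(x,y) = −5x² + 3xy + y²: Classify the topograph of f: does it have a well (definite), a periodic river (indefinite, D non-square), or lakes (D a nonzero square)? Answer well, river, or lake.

D = b²−4ac = 3² − 4·(-5)·1 = 29
D > 0 non-square ⇒ indefinite ⇒ periodic river

river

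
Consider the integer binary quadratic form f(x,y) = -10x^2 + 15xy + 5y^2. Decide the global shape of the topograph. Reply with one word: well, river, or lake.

D = b²−4ac = 15² − 4·(-10)·5 = 425
D > 0 non-square ⇒ indefinite ⇒ periodic river

river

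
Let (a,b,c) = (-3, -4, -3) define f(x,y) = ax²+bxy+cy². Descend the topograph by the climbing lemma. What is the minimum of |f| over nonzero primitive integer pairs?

translate: b→-2 (≡4 mod 6), so (3,4,3)→(3,-2,2)
flip: (3,-2,2)→(2,2,3)
reduced (well bottom): (2,2,3) with a≤c, −a<b≤a
well minimum |f| = |-2| = 2 (negative-definite)

2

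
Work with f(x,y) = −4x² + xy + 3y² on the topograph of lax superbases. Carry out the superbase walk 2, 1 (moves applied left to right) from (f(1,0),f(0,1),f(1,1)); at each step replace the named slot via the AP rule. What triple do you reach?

start (-4,3,0) = (f(1,0),f(0,1),f(1,1))
replace slot 2: 2·((-4)+0) − 3 = -11 → (-4,-11,0)
replace slot 1: 2·((-11)+0) − (-4) = -18 → (-18,-11,0)

-18,-11,0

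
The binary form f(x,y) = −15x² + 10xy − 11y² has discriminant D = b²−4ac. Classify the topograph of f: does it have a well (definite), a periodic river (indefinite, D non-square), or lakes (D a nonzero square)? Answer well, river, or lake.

D = b²−4ac = 10² − 4·(-15)·(-11) = -560
D < 0 ⇒ definite ⇒ every region one sign ⇒ single well

well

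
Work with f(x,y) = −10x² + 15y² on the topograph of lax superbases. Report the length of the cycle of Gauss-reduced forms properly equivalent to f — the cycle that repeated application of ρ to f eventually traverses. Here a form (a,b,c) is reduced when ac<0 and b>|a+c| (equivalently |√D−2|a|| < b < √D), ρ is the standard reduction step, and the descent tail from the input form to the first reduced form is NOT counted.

D = 600, ⌊√D⌋ = 24
descent: ρ → (15,0,-10)
descent: ρ → (-10,20,5)  [lands on river]
river: ρ → (5,20,-10)
ρ-cycle length = 2 (tail of 2 descent steps not counted)

2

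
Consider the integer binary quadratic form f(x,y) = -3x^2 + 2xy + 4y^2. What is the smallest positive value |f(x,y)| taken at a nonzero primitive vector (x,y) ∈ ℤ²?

river: ρ → (4,6,-1)
river: ρ → (-1,6,4)
river: ρ → (4,2,-3)
river: ρ → (-3,4,3)
river: ρ → (3,2,-4)
river: ρ → (-4,6,1)
river: ρ → (1,6,-4)
river: ρ → (-4,2,3)
river: ρ → (3,4,-3)
river: ρ → (-3,2,4)
closes: descent 0, river 10
min |a| on river = 1

1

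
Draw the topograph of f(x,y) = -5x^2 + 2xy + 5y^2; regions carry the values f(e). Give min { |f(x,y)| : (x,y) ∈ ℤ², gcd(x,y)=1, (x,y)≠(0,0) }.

river: ρ → (5,8,-2)
river: ρ → (-2,8,5)
river: ρ → (5,2,-5)
river: ρ → (-5,8,2)
river: ρ → (2,8,-5)
river: ρ → (-5,2,5)
closes: descent 0, river 6
min |a| on river = 2

2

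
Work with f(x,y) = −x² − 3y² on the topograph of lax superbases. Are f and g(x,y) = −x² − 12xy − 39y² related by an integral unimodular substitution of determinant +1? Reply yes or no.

D₁ = -12, D₂ = -12
f is negative-definite; reduce −f:
−f: reduced (well bottom): (1,0,3) with a≤c, −a<b≤a
flip sign back: reduced form of f is (-1,0,-3)
g is negative-definite; reduce −g:
−g: translate: b→0 (≡12 mod 2), so (1,12,39)→(1,0,3)
−g: reduced (well bottom): (1,0,3) with a≤c, −a<b≤a
flip sign back: reduced form of g is (-1,0,-3)
reduced forms (-1, 0, -3) vs (-1, 0, -3) ⇒ equivalent

yes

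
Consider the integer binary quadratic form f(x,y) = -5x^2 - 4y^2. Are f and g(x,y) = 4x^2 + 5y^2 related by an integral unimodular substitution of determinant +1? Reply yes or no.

D₁ = -80, D₂ = -80
f is negative-definite; reduce −f:
−f: flip: (5,0,4)→(4,0,5)
−f: reduced (well bottom): (4,0,5) with a≤c, −a<b≤a
flip sign back: reduced form of f is (-4,0,-5)
g: reduced (well bottom): (4,0,5) with a≤c, −a<b≤a
reduced forms (-4, 0, -5) vs (4, 0, 5) ⇒ inequivalent

no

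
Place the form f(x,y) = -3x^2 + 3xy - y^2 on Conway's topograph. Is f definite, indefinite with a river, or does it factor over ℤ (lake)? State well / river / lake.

D = b²−4ac = 3² − 4·(-3)·(-1) = -3
D < 0 ⇒ definite ⇒ every region one sign ⇒ single well

well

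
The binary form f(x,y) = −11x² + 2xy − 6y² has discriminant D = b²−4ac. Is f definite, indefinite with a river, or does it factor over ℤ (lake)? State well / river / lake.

D = b²−4ac = 2² − 4·(-11)·(-6) = -260
D < 0 ⇒ definite ⇒ every region one sign ⇒ single well

well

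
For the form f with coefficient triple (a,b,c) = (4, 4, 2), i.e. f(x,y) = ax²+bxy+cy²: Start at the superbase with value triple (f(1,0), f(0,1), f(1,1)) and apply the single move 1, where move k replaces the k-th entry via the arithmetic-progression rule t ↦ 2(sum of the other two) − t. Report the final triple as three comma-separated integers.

start (4,2,10) = (f(1,0),f(0,1),f(1,1))
replace slot 1: 2·(2+10) − 4 = 20 → (20,2,10)

20,2,10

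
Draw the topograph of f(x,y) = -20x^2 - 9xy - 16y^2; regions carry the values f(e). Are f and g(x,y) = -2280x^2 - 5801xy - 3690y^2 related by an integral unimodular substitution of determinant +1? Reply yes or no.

D₁ = -1199, D₂ = -1199
f is negative-definite; reduce −f:
−f: flip: (20,9,16)→(16,-9,20)
−f: reduced (well bottom): (16,-9,20) with a≤c, −a<b≤a
flip sign back: reduced form of f is (-16,9,-20)
g is negative-definite; reduce −g:
−g: translate: b→1241 (≡5801 mod 4560), so (2280,5801,3690)→(2280,1241,169)
−g: flip: (2280,1241,169)→(169,-1241,2280)
−g: translate: b→111 (≡-1241 mod 338), so (169,-1241,2280)→(169,111,20)
−g: flip: (169,111,20)→(20,-111,169)
−g: translate: b→9 (≡-111 mod 40), so (20,-111,169)→(20,9,16)
−g: flip: (20,9,16)→(16,-9,20)
−g: reduced (well bottom): (16,-9,20) with a≤c, −a<b≤a
flip sign back: reduced form of g is (-16,9,-20)
reduced forms (-16, 9, -20) vs (-16, 9, -20) ⇒ equivalent

yes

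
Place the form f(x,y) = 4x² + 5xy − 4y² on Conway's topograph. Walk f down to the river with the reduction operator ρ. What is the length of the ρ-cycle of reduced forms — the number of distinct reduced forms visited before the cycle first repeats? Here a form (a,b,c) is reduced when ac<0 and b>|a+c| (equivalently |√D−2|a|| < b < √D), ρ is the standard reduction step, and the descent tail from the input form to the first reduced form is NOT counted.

D = 89, ⌊√D⌋ = 9
river: ρ → (-4,3,5)
river: ρ → (5,7,-2)
river: ρ → (-2,9,1)
river: ρ → (1,9,-2)
river: ρ → (-2,7,5)
river: ρ → (5,3,-4)
river: ρ → (-4,5,4)
river: ρ → (4,3,-5)
river: ρ → (-5,7,2)
river: ρ → (2,9,-1)
river: ρ → (-1,9,2)
river: ρ → (2,7,-5)
river: ρ → (-5,3,4)
river: ρ → (4,5,-4)
ρ-cycle length = 14 (tail of 0 descent steps not counted)

14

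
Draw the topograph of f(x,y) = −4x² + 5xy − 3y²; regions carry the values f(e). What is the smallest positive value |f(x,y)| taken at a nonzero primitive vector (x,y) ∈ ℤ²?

translate: b→3 (≡-5 mod 8), so (4,-5,3)→(4,3,2)
flip: (4,3,2)→(2,-3,4)
translate: b→1 (≡-3 mod 4), so (2,-3,4)→(2,1,3)
reduced (well bottom): (2,1,3) with a≤c, −a<b≤a
well minimum |f| = |-2| = 2 (negative-definite)

2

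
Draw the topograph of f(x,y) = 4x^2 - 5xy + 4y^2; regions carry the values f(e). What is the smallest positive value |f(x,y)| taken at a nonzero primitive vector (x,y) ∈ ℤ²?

translate: b→3 (≡-5 mod 8), so (4,-5,4)→(4,3,3)
flip: (4,3,3)→(3,-3,4)
translate: b→3 (≡-3 mod 6), so (3,-3,4)→(3,3,4)
reduced (well bottom): (3,3,4) with a≤c, −a<b≤a
well minimum = a = 3

3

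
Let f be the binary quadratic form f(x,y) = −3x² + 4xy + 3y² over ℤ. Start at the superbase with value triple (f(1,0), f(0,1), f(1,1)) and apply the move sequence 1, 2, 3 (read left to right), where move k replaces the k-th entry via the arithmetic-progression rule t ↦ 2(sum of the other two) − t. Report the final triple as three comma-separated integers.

start (-3,3,4) = (f(1,0),f(0,1),f(1,1))
replace slot 1: 2·(3+4) − (-3) = 17 → (17,3,4)
replace slot 2: 2·(17+4) − 3 = 39 → (17,39,4)
replace slot 3: 2·(17+39) − 4 = 108 → (17,39,108)

17,39,108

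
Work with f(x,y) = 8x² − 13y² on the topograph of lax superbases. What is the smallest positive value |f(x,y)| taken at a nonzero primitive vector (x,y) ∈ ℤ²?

descent: ρ → (-13,0,8)
descent: ρ → (8,16,-5)  [lands on river]
river: ρ → (-5,14,11)
river: ρ → (11,8,-8)
river: ρ → (-8,8,11)
river: ρ → (11,14,-5)
river: ρ → (-5,16,8)
closes: descent 2, river 6
min |a| on river = 5

5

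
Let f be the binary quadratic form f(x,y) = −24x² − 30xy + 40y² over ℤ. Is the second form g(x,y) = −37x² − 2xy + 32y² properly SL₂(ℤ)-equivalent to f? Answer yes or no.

D₁ = 4740, D₂ = 4740
river cycle of f (length 14): (40, 30, -24), (-24, 66, 4), (4, 62, -56), (-56, 50, 10), (10, 50, -56), (-56, 62, 4), (4, 66, -24), (-24, 30, 40), (40, 50, -14), (-14, 62, 16), … (4 more)
river cycle of g (length 14): (32, 66, -3), (-3, 66, 32), (32, 62, -7), (-7, 64, 23), (23, 28, -43), (-43, 58, 8), (8, 54, -57), (-57, 60, 5), (5, 60, -57), (-57, 54, 8), … (4 more)
cycles differ ⇒ inequivalent

no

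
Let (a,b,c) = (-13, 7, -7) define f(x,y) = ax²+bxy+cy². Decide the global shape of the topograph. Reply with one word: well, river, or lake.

D = b²−4ac = 7² − 4·(-13)·(-7) = -315
D < 0 ⇒ definite ⇒ every region one sign ⇒ single well

well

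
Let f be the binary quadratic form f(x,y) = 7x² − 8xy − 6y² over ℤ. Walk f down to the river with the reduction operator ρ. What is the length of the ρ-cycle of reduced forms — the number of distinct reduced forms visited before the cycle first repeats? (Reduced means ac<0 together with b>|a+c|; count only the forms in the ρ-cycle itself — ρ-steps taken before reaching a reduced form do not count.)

D = 232, ⌊√D⌋ = 15
descent: ρ → (-6,8,7)  [lands on river]
river: ρ → (7,6,-7)
river: ρ → (-7,8,6)
river: ρ → (6,4,-9)
river: ρ → (-9,14,1)
river: ρ → (1,14,-9)
river: ρ → (-9,4,6)
river: ρ → (6,8,-7)
river: ρ → (-7,6,7)
river: ρ → (7,8,-6)
river: ρ → (-6,4,9)
river: ρ → (9,14,-1)
river: ρ → (-1,14,9)
river: ρ → (9,4,-6)
ρ-cycle length = 14 (tail of 1 descent step not counted)

14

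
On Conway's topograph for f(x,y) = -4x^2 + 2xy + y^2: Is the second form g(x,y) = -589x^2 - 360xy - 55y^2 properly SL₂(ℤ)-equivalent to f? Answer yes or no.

D₁ = 20, D₂ = 20
river cycle of f (length 2): (1, 4, -1), (-1, 4, 1)
river cycle of g (length 2): (1, 4, -1), (-1, 4, 1)
cycles coincide ⇒ equivalent

yes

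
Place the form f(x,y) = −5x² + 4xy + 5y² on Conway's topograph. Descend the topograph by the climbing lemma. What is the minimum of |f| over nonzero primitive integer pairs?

river: ρ → (5,6,-4)
river: ρ → (-4,10,1)
river: ρ → (1,10,-4)
river: ρ → (-4,6,5)
river: ρ → (5,4,-5)
river: ρ → (-5,6,4)
river: ρ → (4,10,-1)
river: ρ → (-1,10,4)
river: ρ → (4,6,-5)
river: ρ → (-5,4,5)
closes: descent 0, river 10
min |a| on river = 1

1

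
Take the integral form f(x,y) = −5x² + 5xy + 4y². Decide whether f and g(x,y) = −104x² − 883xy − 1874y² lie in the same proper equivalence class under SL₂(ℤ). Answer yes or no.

D₁ = 105, D₂ = 105
river cycle of f (length 6): (4, 3, -6), (-6, 9, 1), (1, 9, -6), (-6, 3, 4), (4, 5, -5), (-5, 5, 4)
river cycle of g (length 6): (-6, 3, 4), (4, 5, -5), (-5, 5, 4), (4, 3, -6), (-6, 9, 1), (1, 9, -6)
cycles coincide ⇒ equivalent

yes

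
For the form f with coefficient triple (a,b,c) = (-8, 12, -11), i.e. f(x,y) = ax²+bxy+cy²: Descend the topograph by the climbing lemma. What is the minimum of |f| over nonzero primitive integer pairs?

translate: b→4 (≡-12 mod 16), so (8,-12,11)→(8,4,7)
flip: (8,4,7)→(7,-4,8)
reduced (well bottom): (7,-4,8) with a≤c, −a<b≤a
well minimum |f| = |-7| = 7 (negative-definite)

7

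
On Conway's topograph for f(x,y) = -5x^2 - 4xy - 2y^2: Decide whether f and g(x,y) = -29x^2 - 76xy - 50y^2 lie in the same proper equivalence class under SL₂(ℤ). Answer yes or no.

D₁ = -24, D₂ = -24
f is negative-definite; reduce −f:
−f: flip: (5,4,2)→(2,-4,5)
−f: translate: b→0 (≡-4 mod 4), so (2,-4,5)→(2,0,3)
−f: reduced (well bottom): (2,0,3) with a≤c, −a<b≤a
flip sign back: reduced form of f is (-2,0,-3)
g is negative-definite; reduce −g:
−g: translate: b→18 (≡76 mod 58), so (29,76,50)→(29,18,3)
−g: flip: (29,18,3)→(3,-18,29)
−g: translate: b→0 (≡-18 mod 6), so (3,-18,29)→(3,0,2)
−g: flip: (3,0,2)→(2,0,3)
−g: reduced (well bottom): (2,0,3) with a≤c, −a<b≤a
flip sign back: reduced form of g is (-2,0,-3)
reduced forms (-2, 0, -3) vs (-2, 0, -3) ⇒ equivalent

yes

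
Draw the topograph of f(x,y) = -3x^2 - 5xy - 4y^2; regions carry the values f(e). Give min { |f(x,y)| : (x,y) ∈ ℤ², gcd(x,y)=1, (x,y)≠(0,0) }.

translate: b→-1 (≡5 mod 6), so (3,5,4)→(3,-1,2)
flip: (3,-1,2)→(2,1,3)
reduced (well bottom): (2,1,3) with a≤c, −a<b≤a
well minimum |f| = |-2| = 2 (negative-definite)

2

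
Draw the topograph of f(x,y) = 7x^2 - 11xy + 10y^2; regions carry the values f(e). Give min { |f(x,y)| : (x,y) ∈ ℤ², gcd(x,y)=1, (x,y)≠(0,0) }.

translate: b→3 (≡-11 mod 14), so (7,-11,10)→(7,3,6)
flip: (7,3,6)→(6,-3,7)
reduced (well bottom): (6,-3,7) with a≤c, −a<b≤a
well minimum = a = 6

6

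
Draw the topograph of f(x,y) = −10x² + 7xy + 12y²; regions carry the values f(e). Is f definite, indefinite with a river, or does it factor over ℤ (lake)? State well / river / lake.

D = b²−4ac = 7² − 4·(-10)·12 = 529
D = 23² is a perfect square ⇒ form factors over ℤ ⇒ lakes

lake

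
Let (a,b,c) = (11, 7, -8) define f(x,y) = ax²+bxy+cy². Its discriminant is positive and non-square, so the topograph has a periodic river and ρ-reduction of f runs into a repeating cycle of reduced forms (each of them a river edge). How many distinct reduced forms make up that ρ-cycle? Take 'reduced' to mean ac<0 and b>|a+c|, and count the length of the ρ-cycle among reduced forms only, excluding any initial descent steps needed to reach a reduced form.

D = 401, ⌊√D⌋ = 20
river: ρ → (-8,9,10)
river: ρ → (10,11,-7)
river: ρ → (-7,17,4)
river: ρ → (4,15,-11)
river: ρ → (-11,7,8)
river: ρ → (8,9,-10)
river: ρ → (-10,11,7)
river: ρ → (7,17,-4)
river: ρ → (-4,15,11)
river: ρ → (11,7,-8)
ρ-cycle length = 10 (tail of 0 descent steps not counted)

10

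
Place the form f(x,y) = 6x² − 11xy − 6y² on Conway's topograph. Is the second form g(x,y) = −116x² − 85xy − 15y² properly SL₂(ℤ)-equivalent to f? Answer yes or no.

D₁ = 265, D₂ = 265
river cycle of f (length 22): (-6, 11, 6), (6, 13, -4), (-4, 11, 9), (9, 7, -6), (-6, 5, 10), (10, 15, -1), (-1, 15, 10), (10, 5, -6), (-6, 7, 9), (9, 11, -4), … (12 more)
river cycle of g (length 22): (4, 13, -6), (-6, 11, 6), (6, 13, -4), (-4, 11, 9), (9, 7, -6), (-6, 5, 10), (10, 15, -1), (-1, 15, 10), (10, 5, -6), (-6, 7, 9), … (12 more)
cycles coincide ⇒ equivalent

yes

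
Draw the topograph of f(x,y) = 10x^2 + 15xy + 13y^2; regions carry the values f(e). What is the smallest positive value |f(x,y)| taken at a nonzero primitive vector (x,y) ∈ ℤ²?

translate: b→-5 (≡15 mod 20), so (10,15,13)→(10,-5,8)
flip: (10,-5,8)→(8,5,10)
reduced (well bottom): (8,5,10) with a≤c, −a<b≤a
well minimum = a = 8

8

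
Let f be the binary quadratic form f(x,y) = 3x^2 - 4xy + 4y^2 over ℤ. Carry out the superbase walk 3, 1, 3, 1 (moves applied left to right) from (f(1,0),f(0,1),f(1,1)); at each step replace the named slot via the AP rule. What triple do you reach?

start (3,4,3) = (f(1,0),f(0,1),f(1,1))
replace slot 3: 2·(3+4) − 3 = 11 → (3,4,11)
replace slot 1: 2·(4+11) − 3 = 27 → (27,4,11)
replace slot 3: 2·(27+4) − 11 = 51 → (27,4,51)
replace slot 1: 2·(4+51) − 27 = 83 → (83,4,51)

83,4,51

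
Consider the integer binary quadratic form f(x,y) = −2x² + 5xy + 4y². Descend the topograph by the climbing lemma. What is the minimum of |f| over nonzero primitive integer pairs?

river: ρ → (4,3,-3)
river: ρ → (-3,3,4)
river: ρ → (4,5,-2)
river: ρ → (-2,7,1)
river: ρ → (1,7,-2)
river: ρ → (-2,5,4)
closes: descent 0, river 6
min |a| on river = 1

1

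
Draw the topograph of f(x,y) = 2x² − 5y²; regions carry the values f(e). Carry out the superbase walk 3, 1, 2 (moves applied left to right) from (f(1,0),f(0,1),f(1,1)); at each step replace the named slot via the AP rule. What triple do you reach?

start (2,-5,-3) = (f(1,0),f(0,1),f(1,1))
replace slot 3: 2·(2+(-5)) − (-3) = -3 → (2,-5,-3)
replace slot 1: 2·((-5)+(-3)) − 2 = -18 → (-18,-5,-3)
replace slot 2: 2·((-18)+(-3)) − (-5) = -37 → (-18,-37,-3)

-18,-37,-3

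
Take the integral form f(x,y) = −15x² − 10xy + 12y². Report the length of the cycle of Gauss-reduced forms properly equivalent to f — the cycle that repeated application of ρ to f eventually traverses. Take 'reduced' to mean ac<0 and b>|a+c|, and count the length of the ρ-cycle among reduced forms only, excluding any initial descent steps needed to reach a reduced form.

D = 820, ⌊√D⌋ = 28
descent: ρ → (12,10,-15)  [lands on river]
river: ρ → (-15,20,7)
river: ρ → (7,22,-12)
river: ρ → (-12,26,3)
river: ρ → (3,28,-3)
river: ρ → (-3,26,12)
river: ρ → (12,22,-7)
river: ρ → (-7,20,15)
river: ρ → (15,10,-12)
river: ρ → (-12,14,13)
river: ρ → (13,12,-13)
river: ρ → (-13,14,12)
ρ-cycle length = 12 (tail of 1 descent step not counted)

12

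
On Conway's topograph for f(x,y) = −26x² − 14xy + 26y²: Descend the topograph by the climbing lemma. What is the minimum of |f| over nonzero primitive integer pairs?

descent: ρ → (26,14,-26)  [lands on river]
river: ρ → (-26,38,14)
river: ρ → (14,46,-14)
river: ρ → (-14,38,26)
closes: descent 1, river 4
min |a| on river = 14

14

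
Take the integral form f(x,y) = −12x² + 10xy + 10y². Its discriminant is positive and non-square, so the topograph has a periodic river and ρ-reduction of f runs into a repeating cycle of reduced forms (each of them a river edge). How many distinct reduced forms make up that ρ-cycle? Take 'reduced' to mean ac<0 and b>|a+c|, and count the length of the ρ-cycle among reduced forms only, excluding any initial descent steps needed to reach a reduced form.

D = 580, ⌊√D⌋ = 24
river: ρ → (10,10,-12)
river: ρ → (-12,14,8)
river: ρ → (8,18,-8)
river: ρ → (-8,14,12)
river: ρ → (12,10,-10)
river: ρ → (-10,10,12)
river: ρ → (12,14,-8)
river: ρ → (-8,18,8)
river: ρ → (8,14,-12)
river: ρ → (-12,10,10)
ρ-cycle length = 10 (tail of 0 descent steps not counted)

10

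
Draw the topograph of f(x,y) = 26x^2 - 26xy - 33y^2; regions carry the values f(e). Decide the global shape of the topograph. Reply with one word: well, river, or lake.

D = b²−4ac = (-26)² − 4·26·(-33) = 4108
D > 0 non-square ⇒ indefinite ⇒ periodic river

river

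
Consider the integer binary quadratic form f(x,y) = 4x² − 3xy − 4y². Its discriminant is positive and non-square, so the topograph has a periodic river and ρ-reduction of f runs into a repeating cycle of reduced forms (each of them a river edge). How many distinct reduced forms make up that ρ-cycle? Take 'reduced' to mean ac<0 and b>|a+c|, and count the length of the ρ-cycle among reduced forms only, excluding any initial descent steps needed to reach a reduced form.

D = 73, ⌊√D⌋ = 8
descent: ρ → (-4,3,4)  [lands on river]
river: ρ → (4,5,-3)
river: ρ → (-3,7,2)
river: ρ → (2,5,-6)
river: ρ → (-6,7,1)
river: ρ → (1,7,-6)
river: ρ → (-6,5,2)
river: ρ → (2,7,-3)
river: ρ → (-3,5,4)
river: ρ → (4,3,-4)
river: ρ → (-4,5,3)
river: ρ → (3,7,-2)
river: ρ → (-2,5,6)
river: ρ → (6,7,-1)
river: ρ → (-1,7,6)
river: ρ → (6,5,-2)
river: ρ → (-2,7,3)
river: ρ → (3,5,-4)
ρ-cycle length = 18 (tail of 1 descent step not counted)

18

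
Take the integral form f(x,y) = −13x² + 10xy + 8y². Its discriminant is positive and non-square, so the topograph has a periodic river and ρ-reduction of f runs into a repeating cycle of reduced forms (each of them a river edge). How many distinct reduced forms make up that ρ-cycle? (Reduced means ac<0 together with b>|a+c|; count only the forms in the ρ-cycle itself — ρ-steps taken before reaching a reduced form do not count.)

D = 516, ⌊√D⌋ = 22
river: ρ → (8,22,-1)
river: ρ → (-1,22,8)
river: ρ → (8,10,-13)
river: ρ → (-13,16,5)
river: ρ → (5,14,-16)
river: ρ → (-16,18,3)
river: ρ → (3,18,-16)
river: ρ → (-16,14,5)
river: ρ → (5,16,-13)
river: ρ → (-13,10,8)
ρ-cycle length = 10 (tail of 0 descent steps not counted)

10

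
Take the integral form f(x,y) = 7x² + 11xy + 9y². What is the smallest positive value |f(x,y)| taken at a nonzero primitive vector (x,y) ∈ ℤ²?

translate: b→-3 (≡11 mod 14), so (7,11,9)→(7,-3,5)
flip: (7,-3,5)→(5,3,7)
reduced (well bottom): (5,3,7) with a≤c, −a<b≤a
well minimum = a = 5

5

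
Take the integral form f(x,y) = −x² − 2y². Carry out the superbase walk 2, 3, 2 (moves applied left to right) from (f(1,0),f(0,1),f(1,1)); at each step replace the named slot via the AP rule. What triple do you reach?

start (-1,-2,-3) = (f(1,0),f(0,1),f(1,1))
replace slot 2: 2·((-1)+(-3)) − (-2) = -6 → (-1,-6,-3)
replace slot 3: 2·((-1)+(-6)) − (-3) = -11 → (-1,-6,-11)
replace slot 2: 2·((-1)+(-11)) − (-6) = -18 → (-1,-18,-11)

-1,-18,-11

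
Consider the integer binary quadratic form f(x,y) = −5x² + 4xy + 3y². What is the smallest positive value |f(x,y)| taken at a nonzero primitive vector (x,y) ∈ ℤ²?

river: ρ → (3,8,-1)
river: ρ → (-1,8,3)
river: ρ → (3,4,-5)
river: ρ → (-5,6,2)
river: ρ → (2,6,-5)
river: ρ → (-5,4,3)
closes: descent 0, river 6
min |a| on river = 1

1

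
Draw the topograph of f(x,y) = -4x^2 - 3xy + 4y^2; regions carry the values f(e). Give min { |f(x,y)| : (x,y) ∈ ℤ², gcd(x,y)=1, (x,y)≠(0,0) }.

descent: ρ → (4,3,-4)  [lands on river]
river: ρ → (-4,5,3)
river: ρ → (3,7,-2)
river: ρ → (-2,5,6)
river: ρ → (6,7,-1)
river: ρ → (-1,7,6)
river: ρ → (6,5,-2)
river: ρ → (-2,7,3)
river: ρ → (3,5,-4)
river: ρ → (-4,3,4)
river: ρ → (4,5,-3)
river: ρ → (-3,7,2)
river: ρ → (2,5,-6)
river: ρ → (-6,7,1)
river: ρ → (1,7,-6)
river: ρ → (-6,5,2)
river: ρ → (2,7,-3)
river: ρ → (-3,5,4)
closes: descent 1, river 18
min |a| on river = 1

1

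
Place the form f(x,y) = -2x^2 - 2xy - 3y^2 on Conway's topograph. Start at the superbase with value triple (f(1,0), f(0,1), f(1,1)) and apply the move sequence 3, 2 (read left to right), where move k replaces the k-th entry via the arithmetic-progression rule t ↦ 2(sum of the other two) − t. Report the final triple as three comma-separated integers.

start (-2,-3,-7) = (f(1,0),f(0,1),f(1,1))
replace slot 3: 2·((-2)+(-3)) − (-7) = -3 → (-2,-3,-3)
replace slot 2: 2·((-2)+(-3)) − (-3) = -7 → (-2,-7,-3)

-2,-7,-3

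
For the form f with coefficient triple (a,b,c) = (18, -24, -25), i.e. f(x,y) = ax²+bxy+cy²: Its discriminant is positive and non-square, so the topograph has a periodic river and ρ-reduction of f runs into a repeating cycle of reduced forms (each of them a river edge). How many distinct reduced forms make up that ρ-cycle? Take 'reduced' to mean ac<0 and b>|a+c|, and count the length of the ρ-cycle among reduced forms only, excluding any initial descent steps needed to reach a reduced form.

D = 2376, ⌊√D⌋ = 48
descent: ρ → (-25,24,18)  [lands on river]
river: ρ → (18,48,-1)
river: ρ → (-1,48,18)
river: ρ → (18,24,-25)
river: ρ → (-25,26,17)
river: ρ → (17,42,-9)
river: ρ → (-9,48,2)
river: ρ → (2,48,-9)
river: ρ → (-9,42,17)
river: ρ → (17,26,-25)
ρ-cycle length = 10 (tail of 1 descent step not counted)

10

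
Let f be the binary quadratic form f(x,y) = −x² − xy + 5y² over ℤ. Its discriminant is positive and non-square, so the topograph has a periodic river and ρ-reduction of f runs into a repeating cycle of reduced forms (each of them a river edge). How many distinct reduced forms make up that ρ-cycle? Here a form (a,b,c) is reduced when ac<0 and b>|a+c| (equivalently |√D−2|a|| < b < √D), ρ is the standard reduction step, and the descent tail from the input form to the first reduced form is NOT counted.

D = 21, ⌊√D⌋ = 4
descent: ρ → (5,1,-1)
descent: ρ → (-1,3,3)  [lands on river]
river: ρ → (3,3,-1)
ρ-cycle length = 2 (tail of 2 descent steps not counted)

2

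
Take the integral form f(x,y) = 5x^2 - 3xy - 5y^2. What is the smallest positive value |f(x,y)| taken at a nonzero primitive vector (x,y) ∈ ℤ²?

descent: ρ → (-5,3,5)  [lands on river]
river: ρ → (5,7,-3)
river: ρ → (-3,5,7)
river: ρ → (7,9,-1)
river: ρ → (-1,9,7)
river: ρ → (7,5,-3)
river: ρ → (-3,7,5)
river: ρ → (5,3,-5)
river: ρ → (-5,7,3)
river: ρ → (3,5,-7)
river: ρ → (-7,9,1)
river: ρ → (1,9,-7)
river: ρ → (-7,5,3)
river: ρ → (3,7,-5)
closes: descent 1, river 14
min |a| on river = 1

1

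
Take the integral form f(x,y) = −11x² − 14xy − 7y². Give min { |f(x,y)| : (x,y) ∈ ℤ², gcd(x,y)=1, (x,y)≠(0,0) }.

translate: b→-8 (≡14 mod 22), so (11,14,7)→(11,-8,4)
flip: (11,-8,4)→(4,8,11)
translate: b→0 (≡8 mod 8), so (4,8,11)→(4,0,7)
reduced (well bottom): (4,0,7) with a≤c, −a<b≤a
well minimum |f| = |-4| = 4 (negative-definite)

4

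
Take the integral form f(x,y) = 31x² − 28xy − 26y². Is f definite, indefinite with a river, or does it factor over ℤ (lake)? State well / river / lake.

D = b²−4ac = (-28)² − 4·31·(-26) = 4008
D > 0 non-square ⇒ indefinite ⇒ periodic river

river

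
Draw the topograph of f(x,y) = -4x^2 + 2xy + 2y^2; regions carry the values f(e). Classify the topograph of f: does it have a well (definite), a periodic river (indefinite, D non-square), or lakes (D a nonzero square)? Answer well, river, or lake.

D = b²−4ac = 2² − 4·(-4)·2 = 36
D = 6² is a perfect square ⇒ form factors over ℤ ⇒ lakes

lake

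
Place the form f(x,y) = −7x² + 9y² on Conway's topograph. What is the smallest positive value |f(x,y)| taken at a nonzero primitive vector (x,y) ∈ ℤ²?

descent: ρ → (9,0,-7)
descent: ρ → (-7,14,2)  [lands on river]
river: ρ → (2,14,-7)
closes: descent 2, river 2
min |a| on river = 2

2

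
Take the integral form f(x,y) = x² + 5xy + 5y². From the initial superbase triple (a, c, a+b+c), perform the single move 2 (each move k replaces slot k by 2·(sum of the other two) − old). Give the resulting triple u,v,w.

start (1,5,11) = (f(1,0),f(0,1),f(1,1))
replace slot 2: 2·(1+11) − 5 = 19 → (1,19,11)

1,19,11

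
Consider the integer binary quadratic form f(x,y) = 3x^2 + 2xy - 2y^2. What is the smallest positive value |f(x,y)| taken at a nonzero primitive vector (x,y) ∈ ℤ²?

river: ρ → (-2,2,3)
river: ρ → (3,4,-1)
river: ρ → (-1,4,3)
river: ρ → (3,2,-2)
closes: descent 0, river 4
min |a| on river = 1

1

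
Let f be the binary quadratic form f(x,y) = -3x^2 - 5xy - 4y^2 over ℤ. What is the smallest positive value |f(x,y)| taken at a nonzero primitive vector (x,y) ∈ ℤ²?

translate: b→-1 (≡5 mod 6), so (3,5,4)→(3,-1,2)
flip: (3,-1,2)→(2,1,3)
reduced (well bottom): (2,1,3) with a≤c, −a<b≤a
well minimum |f| = |-2| = 2 (negative-definite)

2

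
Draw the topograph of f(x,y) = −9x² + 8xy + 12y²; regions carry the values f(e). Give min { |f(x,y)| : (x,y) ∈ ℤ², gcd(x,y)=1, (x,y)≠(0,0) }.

river: ρ → (12,16,-5)
river: ρ → (-5,14,15)
river: ρ → (15,16,-4)
river: ρ → (-4,16,15)
river: ρ → (15,14,-5)
river: ρ → (-5,16,12)
river: ρ → (12,8,-9)
river: ρ → (-9,10,11)
river: ρ → (11,12,-8)
river: ρ → (-8,20,3)
river: ρ → (3,22,-1)
river: ρ → (-1,22,3)
river: ρ → (3,20,-8)
river: ρ → (-8,12,11)
river: ρ → (11,10,-9)
river: ρ → (-9,8,12)
closes: descent 0, river 16
min |a| on river = 1

1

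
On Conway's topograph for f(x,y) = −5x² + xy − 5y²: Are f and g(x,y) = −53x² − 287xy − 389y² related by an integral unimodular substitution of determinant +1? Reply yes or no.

D₁ = -99, D₂ = -99
f is negative-definite; reduce −f:
−f: flip: (5,-1,5)→(5,1,5)
−f: reduced (well bottom): (5,1,5) with a≤c, −a<b≤a
flip sign back: reduced form of f is (-5,-1,-5)
g is negative-definite; reduce −g:
−g: translate: b→-31 (≡287 mod 106), so (53,287,389)→(53,-31,5)
−g: flip: (53,-31,5)→(5,31,53)
−g: translate: b→1 (≡31 mod 10), so (5,31,53)→(5,1,5)
−g: reduced (well bottom): (5,1,5) with a≤c, −a<b≤a
flip sign back: reduced form of g is (-5,-1,-5)
reduced forms (-5, -1, -5) vs (-5, -1, -5) ⇒ equivalent

yes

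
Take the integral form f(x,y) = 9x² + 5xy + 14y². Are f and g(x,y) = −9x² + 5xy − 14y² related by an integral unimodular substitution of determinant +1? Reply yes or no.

D₁ = -479, D₂ = -479
f: reduced (well bottom): (9,5,14) with a≤c, −a<b≤a
g is negative-definite; reduce −g:
−g: reduced (well bottom): (9,-5,14) with a≤c, −a<b≤a
flip sign back: reduced form of g is (-9,5,-14)
reduced forms (9, 5, 14) vs (-9, 5, -14) ⇒ inequivalent

no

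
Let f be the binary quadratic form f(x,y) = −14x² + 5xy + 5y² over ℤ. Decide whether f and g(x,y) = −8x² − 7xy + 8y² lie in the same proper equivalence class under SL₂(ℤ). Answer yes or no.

D₁ = 305, D₂ = 305
river cycle of f (length 4): (5, 15, -4), (-4, 17, 1), (1, 17, -4), (-4, 15, 5)
river cycle of g (length 8): (8, 7, -8), (-8, 9, 7), (7, 5, -10), (-10, 15, 2), (2, 17, -2), (-2, 15, 10), (10, 5, -7), (-7, 9, 8)
cycles differ ⇒ inequivalent

no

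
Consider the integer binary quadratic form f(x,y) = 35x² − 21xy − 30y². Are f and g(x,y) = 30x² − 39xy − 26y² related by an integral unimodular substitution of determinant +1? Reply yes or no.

D₁ = 4641, D₂ = 4641
river cycle of f (length 8): (-30, 21, 35), (35, 49, -16), (-16, 47, 38), (38, 29, -25), (-25, 21, 42), (42, 63, -4), (-4, 65, 26), (26, 39, -30)
river cycle of g (length 8): (-26, 39, 30), (30, 21, -35), (-35, 49, 16), (16, 47, -38), (-38, 29, 25), (25, 21, -42), (-42, 63, 4), (4, 65, -26)
cycles differ ⇒ inequivalent

no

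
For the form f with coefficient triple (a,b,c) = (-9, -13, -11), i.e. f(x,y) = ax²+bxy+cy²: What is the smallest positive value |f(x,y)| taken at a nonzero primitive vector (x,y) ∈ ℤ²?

translate: b→-5 (≡13 mod 18), so (9,13,11)→(9,-5,7)
flip: (9,-5,7)→(7,5,9)
reduced (well bottom): (7,5,9) with a≤c, −a<b≤a
well minimum |f| = |-7| = 7 (negative-definite)

7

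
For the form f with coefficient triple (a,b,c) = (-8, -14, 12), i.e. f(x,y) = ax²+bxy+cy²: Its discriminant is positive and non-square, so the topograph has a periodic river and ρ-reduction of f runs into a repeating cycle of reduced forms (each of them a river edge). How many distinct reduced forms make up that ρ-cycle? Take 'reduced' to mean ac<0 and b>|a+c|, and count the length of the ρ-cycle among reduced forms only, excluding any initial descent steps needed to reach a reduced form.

D = 580, ⌊√D⌋ = 24
descent: ρ → (12,14,-8)  [lands on river]
river: ρ → (-8,18,8)
river: ρ → (8,14,-12)
river: ρ → (-12,10,10)
river: ρ → (10,10,-12)
river: ρ → (-12,14,8)
river: ρ → (8,18,-8)
river: ρ → (-8,14,12)
river: ρ → (12,10,-10)
river: ρ → (-10,10,12)
ρ-cycle length = 10 (tail of 1 descent step not counted)

10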